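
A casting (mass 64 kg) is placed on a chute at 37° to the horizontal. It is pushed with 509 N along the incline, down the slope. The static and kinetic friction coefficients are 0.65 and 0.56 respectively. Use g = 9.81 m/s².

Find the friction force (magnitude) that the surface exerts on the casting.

f ≈ 281 N (up the incline)

Perpendicular to the surface, N = m g cos θ = 64·9.81·cos 37° = 501.4 N.
The friction needed for equilibrium is m g sin θ + P = 377.8 + 509 = 886.8 N, measured positive up-slope.
Maximum static friction available: μ_s N = 0.65 × 501.4 = 325.9 N.
Since |886.8| > 325.9 N, static friction cannot hold it; the casting slides down the incline and kinetic friction applies: f = μ_k N = 0.56 × 501.4 = 281 N.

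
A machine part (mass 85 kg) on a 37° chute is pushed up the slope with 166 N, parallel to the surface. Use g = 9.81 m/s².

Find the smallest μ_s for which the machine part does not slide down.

μ_s,min ≈ 0.504

N = m g cos θ = 665.9 N.
Friction must make up the shortfall along the incline: f = m g sin θ − P = 501.8 − 166 = 335.8 N.
At the threshold f = μ_s N, so μ_s,min = 335.8/665.9 = 0.504.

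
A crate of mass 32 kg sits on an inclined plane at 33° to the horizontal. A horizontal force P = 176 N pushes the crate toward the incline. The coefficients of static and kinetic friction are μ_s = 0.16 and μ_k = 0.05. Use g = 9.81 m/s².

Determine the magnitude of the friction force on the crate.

f ≈ 23.4 N (up the incline)

Resolve perpendicular to the incline: N = m g cos θ + P sin θ = 32×9.81×cos 33° + 176×sin 33° = 359.1 N.
Parallel to the incline: P cos θ − m g sin θ = 147.6 − 171 = -23.37 N; the friction needed to balance this is 23.37 N acting up the slope.
Maximum static friction: μ_s N = 0.16 × 359.1 = 57.46 N.
|f_req| = 23.37 ≤ 57.46 N → the crate is in equilibrium; friction equals the required value.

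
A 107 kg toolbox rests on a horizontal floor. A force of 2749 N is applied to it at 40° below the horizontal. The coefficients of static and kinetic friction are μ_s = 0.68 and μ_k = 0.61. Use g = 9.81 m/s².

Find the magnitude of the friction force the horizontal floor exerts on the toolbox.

N = m g + P sin α = 1050 + 2749×sin 40° = 2817 N.
The horizontal driving force is P cos α = 2106 N, so equilibrium needs friction f = 2106 N.
μ_s N = 0.68 × 2817 = 1915 N.
2106 > 1915 N → the toolbox slides; f = μ_k N = 0.61×2817 = 1720 N.

f ≈ 1720 N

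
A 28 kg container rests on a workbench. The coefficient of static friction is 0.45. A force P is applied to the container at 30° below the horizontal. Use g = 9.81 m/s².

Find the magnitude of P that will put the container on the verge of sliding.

P ≈ 193 N

N = m g + P sin α (the push presses the container into the workbench).
At impending slip, P cos α = μ_s N = μ_s (m g + P sin α).
Solving: P (cos α − μ_s sin α) = μ_s m g → P = 0.45×275/(cos 30° − 0.45 sin 30°) = 124/0.641 = 193 N.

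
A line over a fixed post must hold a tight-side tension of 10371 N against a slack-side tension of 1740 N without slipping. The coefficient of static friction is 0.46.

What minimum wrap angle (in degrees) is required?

T₂/T₁ = e^{μβ} → β = ln(T₂/T₁)/μ.
β = ln(10371/1740)/0.46 = 1.785/0.46 = 3.881 rad.
In degrees: β = 3.881 × 180/π = 222°.

β_min ≈ 222°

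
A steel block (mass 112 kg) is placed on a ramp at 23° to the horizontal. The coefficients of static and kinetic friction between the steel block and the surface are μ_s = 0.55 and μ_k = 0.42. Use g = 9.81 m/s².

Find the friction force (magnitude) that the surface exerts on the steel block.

Normal force: N = m g cos θ = 112 × 9.81 × cos 23° = 1011 N.
For equilibrium along the incline, friction must balance the weight component: f = m g sin θ = 429.3 N up the slope.
The static-friction ceiling is μ_s N = 0.55 × 1011 = 556.3 N.
Since |429.3| ≤ 556.3 N, static friction is sufficient; f equals the required value, not μ_s N.

f ≈ 429 N (up the incline)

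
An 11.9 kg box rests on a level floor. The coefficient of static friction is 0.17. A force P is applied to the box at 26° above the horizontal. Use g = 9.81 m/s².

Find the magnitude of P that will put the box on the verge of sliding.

P ≈ 20.4 N

N = m g − P sin α (the pull lifts the box).
At impending slip, P cos α = μ_s N = μ_s (m g − P sin α).
Solving: P (cos α + μ_s sin α) = μ_s m g → P = 0.17×117/(cos 26° + 0.17 sin 26°) = 19.8/0.9733 = 20.4 N.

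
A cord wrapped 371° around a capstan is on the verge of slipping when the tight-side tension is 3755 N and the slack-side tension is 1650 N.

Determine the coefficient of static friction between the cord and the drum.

T₂/T₁ = e^{μβ} → μ = ln(T₂/T₁)/β.
β = 371° = 6.475 rad.
μ = ln(3755/1650)/6.475 = ln(2.276)/6.475 = 0.127.

μ ≈ 0.127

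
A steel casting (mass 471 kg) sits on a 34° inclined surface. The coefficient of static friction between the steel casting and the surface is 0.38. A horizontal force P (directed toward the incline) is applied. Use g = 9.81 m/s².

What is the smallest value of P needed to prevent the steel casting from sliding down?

The steel casting tends to slide down (tan θ > μ_s), so at the point of impending slip friction acts up-slope at its limit: f = μ_s N.
Perpendicular to the incline: N = m g cos θ + P sin θ.
Along the incline: P cos θ + μ_s N = m g sin θ, i.e. P cos θ + μ_s (m g cos θ + P sin θ) = m g sin θ.
Solving, P (cos θ + μ_s sin θ) = m g (sin θ − μ_s cos θ), so P = 4620×0.2442/1.042 = 1080 N.

P_min ≈ 1080 N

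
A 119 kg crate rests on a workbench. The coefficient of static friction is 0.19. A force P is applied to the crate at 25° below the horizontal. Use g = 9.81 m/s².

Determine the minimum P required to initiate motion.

P ≈ 269 N

N = m g + P sin α (the push presses the crate into the workbench).
At impending slip, P cos α = μ_s N = μ_s (m g + P sin α).
Solving: P (cos α − μ_s sin α) = μ_s m g → P = 0.19×1170/(cos 25° − 0.19 sin 25°) = 222/0.826 = 269 N.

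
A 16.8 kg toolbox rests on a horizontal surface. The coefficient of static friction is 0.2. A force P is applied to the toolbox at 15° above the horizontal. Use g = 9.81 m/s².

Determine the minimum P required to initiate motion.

N = m g − P sin α (the pull lifts the toolbox).
At impending slip, P cos α = μ_s N = μ_s (m g − P sin α).
Solving: P (cos α + μ_s sin α) = μ_s m g → P = 0.2×165/(cos 15° + 0.2 sin 15°) = 33/1.018 = 32.4 N.

P ≈ 32.4 N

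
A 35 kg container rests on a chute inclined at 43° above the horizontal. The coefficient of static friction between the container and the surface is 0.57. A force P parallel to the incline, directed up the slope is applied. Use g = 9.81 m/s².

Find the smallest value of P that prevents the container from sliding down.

The container tends to slide down (tan θ > μ_s), so at the point of impending slip friction acts up-slope at its limit: f = μ_s N.
P is parallel to the surface, so N = m g cos θ = 251 N.
Along the incline: P + μ_s N = m g sin θ, so P = 234 − 0.57×251 = 91 N.

P_min ≈ 91 N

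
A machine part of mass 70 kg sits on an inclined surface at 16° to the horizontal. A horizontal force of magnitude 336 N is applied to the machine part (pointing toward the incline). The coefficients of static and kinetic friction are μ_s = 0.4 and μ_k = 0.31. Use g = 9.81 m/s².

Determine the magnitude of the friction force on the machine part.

The horizontal push has a component P sin θ into the surface, so N = m g cos θ + P sin θ = 660.1 + 92.61 = 752.7 N.
Along the incline, the net driving force (taking up-slope positive) is P cos θ − m g sin θ = 323 − 189.3 = 133.7 N, so equilibrium requires friction f = -133.7 N (down-slope).
Maximum static friction: μ_s N = 0.4 × 752.7 = 301.1 N.
|f_req| = 133.7 ≤ 301.1 N → the machine part is in equilibrium; friction equals the required value.

f ≈ 134 N (down the incline)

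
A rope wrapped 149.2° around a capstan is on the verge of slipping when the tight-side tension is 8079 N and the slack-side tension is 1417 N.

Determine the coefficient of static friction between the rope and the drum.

T₂/T₁ = e^{μβ} → μ = ln(T₂/T₁)/β.
β = 149.2° = 2.604 rad.
μ = ln(8079/1417)/2.604 = ln(5.701)/2.604 = 0.668.

μ ≈ 0.668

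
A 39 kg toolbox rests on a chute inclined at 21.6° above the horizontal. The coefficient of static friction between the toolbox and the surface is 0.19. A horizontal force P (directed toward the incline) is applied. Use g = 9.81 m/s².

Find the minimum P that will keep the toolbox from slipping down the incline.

P_min ≈ 73.3 N

The toolbox tends to slide down (tan θ > μ_s), so at the point of impending slip friction acts up-slope at its limit: f = μ_s N.
Perpendicular to the incline: N = m g cos θ + P sin θ.
Along the incline: P cos θ + μ_s N = m g sin θ, i.e. P cos θ + μ_s (m g cos θ + P sin θ) = m g sin θ.
Solving, P (cos θ + μ_s sin θ) = m g (sin θ − μ_s cos θ), so P = 383×0.1915/0.9997 = 73.3 N.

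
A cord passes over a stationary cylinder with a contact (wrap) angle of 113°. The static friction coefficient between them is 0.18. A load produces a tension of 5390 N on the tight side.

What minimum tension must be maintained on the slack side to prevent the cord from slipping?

Capstan equation at impending slip: T_tight/T_slack = e^{μβ}.
β = 113° = 1.972 rad; e^{μβ} = e^{0.18×1.972} = 1.426.
T_slack = T_tight / e^{μβ} = 5390 / 1.426 = 3780 N.

T_min ≈ 3780 N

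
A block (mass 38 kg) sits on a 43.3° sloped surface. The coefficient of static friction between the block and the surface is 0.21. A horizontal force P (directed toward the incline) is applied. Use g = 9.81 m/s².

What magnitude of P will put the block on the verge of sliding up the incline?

At impending motion up the slope, friction acts down-slope at its limit: f = μ_s N.
Perpendicular to the incline: N = m g cos θ + P sin θ.
Along the incline: P cos θ = m g sin θ + μ_s N = m g sin θ + μ_s (m g cos θ + P sin θ).
Solving, P (cos θ − μ_s sin θ) = m g (sin θ + μ_s cos θ), so P = 38×9.81×(sin 43.3° + 0.21 cos 43.3°)/(cos 43.3° − 0.21 sin 43.3°) = 373×0.8387/0.5838 = 536 N.

P ≈ 536 N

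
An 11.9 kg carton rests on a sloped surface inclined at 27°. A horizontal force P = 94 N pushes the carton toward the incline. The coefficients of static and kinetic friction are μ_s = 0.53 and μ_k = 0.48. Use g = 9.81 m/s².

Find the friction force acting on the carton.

f ≈ 30.8 N (down the incline)

Resolve perpendicular to the incline: N = m g cos θ + P sin θ = 11.9×9.81×cos 27° + 94×sin 27° = 146.7 N.
Along the incline, the net driving force (taking up-slope positive) is P cos θ − m g sin θ = 83.75 − 53 = 30.76 N, so equilibrium requires friction f = -30.76 N (down-slope).
The limit of static friction is μ_s N = 77.75 N.
|f_req| = 30.76 ≤ 77.75 N → the carton is in equilibrium; friction equals the required value.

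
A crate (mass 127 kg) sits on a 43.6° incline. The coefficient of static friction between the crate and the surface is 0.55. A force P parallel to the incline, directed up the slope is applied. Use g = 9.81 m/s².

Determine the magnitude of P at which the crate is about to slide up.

P ≈ 1360 N

At impending motion up the slope, friction acts down-slope at its limit: f = μ_s N.
P is parallel to the surface, so N = m g cos θ = 902 N.
Along the incline: P = m g sin θ + μ_s N = 859 + 0.55×902 = 1360 N.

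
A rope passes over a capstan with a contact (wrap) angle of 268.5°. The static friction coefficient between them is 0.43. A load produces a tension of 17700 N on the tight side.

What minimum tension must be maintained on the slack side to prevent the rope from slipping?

Capstan equation at impending slip: T_tight/T_slack = e^{μβ}.
β = 268.5° = 4.686 rad; e^{μβ} = e^{0.43×4.686} = 7.501.
T_slack = T_tight / e^{μβ} = 17700 / 7.501 = 2360 N.

T_min ≈ 2360 N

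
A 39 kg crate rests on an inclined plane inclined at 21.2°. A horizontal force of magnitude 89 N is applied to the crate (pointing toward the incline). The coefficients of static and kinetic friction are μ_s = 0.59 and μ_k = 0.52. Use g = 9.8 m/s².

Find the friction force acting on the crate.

f ≈ 55.2 N (up the incline)

The horizontal push has a component P sin θ into the surface, so N = m g cos θ + P sin θ = 356.3 + 32.18 = 388.5 N.
Parallel to the incline: P cos θ − m g sin θ = 82.98 − 138.2 = -55.24 N; the friction needed to balance this is 55.24 N acting up the slope.
The limit of static friction is μ_s N = 229.2 N.
Since 55.24 N is within the 229.2 N limit, the crate stays put and friction is exactly 55.2 N.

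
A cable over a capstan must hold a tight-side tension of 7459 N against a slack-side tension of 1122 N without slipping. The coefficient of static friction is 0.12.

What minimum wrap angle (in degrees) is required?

β_min ≈ 904°

T₂/T₁ = e^{μβ} → β = ln(T₂/T₁)/μ.
β = ln(7459/1122)/0.12 = 1.894/0.12 = 15.79 rad.
In degrees: β = 15.79 × 180/π = 904°.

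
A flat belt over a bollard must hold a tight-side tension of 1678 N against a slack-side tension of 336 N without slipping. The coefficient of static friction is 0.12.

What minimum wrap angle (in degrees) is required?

T₂/T₁ = e^{μβ} → β = ln(T₂/T₁)/μ.
β = ln(1678/336)/0.12 = 1.608/0.12 = 13.4 rad.
In degrees: β = 13.4 × 180/π = 768°.

β_min ≈ 768°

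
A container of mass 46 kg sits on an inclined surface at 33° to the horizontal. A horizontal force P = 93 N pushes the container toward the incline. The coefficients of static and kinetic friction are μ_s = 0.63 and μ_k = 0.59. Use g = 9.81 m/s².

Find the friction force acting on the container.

f ≈ 168 N (up the incline)

Normal direction: N = m g cos θ + P sin θ = 429.1 N.
Along the incline, the net driving force (taking up-slope positive) is P cos θ − m g sin θ = 78 − 245.8 = -167.8 N, so equilibrium requires friction f = 167.8 N (up-slope).
The limit of static friction is μ_s N = 270.3 N.
Since 167.8 N is within the 270.3 N limit, the container stays put and friction is exactly 168 N.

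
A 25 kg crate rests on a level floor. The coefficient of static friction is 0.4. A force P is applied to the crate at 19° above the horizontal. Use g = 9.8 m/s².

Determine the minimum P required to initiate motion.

N = m g − P sin α (the pull lifts the crate).
At impending slip, P cos α = μ_s N = μ_s (m g − P sin α).
Solving: P (cos α + μ_s sin α) = μ_s m g → P = 0.4×245/(cos 19° + 0.4 sin 19°) = 98/1.076 = 91.1 N.

P ≈ 91.1 N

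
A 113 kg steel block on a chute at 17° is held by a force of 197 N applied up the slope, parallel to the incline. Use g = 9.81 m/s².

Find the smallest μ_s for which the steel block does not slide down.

N = m g cos θ = 1060 N.
Friction must make up the shortfall along the incline: f = m g sin θ − P = 324.1 − 197 = 127.1 N.
At the threshold f = μ_s N, so μ_s,min = 127.1/1060 = 0.12.

μ_s,min ≈ 0.12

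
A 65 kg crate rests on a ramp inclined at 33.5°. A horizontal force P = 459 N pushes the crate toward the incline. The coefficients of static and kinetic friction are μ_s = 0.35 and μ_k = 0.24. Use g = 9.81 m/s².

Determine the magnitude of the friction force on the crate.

The horizontal push has a component P sin θ into the surface, so N = m g cos θ + P sin θ = 531.7 + 253.3 = 785.1 N.
Along the incline, the net driving force (taking up-slope positive) is P cos θ − m g sin θ = 382.8 − 351.9 = 30.81 N, so equilibrium requires friction f = -30.81 N (down-slope).
The limit of static friction is μ_s N = 274.8 N.
|f_req| = 30.81 ≤ 274.8 N → the crate is in equilibrium; friction equals the required value.

f ≈ 30.8 N (down the incline)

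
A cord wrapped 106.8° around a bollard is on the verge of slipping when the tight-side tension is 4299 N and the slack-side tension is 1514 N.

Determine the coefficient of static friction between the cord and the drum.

T₂/T₁ = e^{μβ} → μ = ln(T₂/T₁)/β.
β = 106.8° = 1.864 rad.
μ = ln(4299/1514)/1.864 = ln(2.839)/1.864 = 0.56.

μ ≈ 0.56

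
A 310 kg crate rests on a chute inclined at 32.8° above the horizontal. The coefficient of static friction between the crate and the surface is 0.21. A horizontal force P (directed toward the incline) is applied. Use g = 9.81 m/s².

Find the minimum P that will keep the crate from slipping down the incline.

The crate tends to slide down (tan θ > μ_s), so at the point of impending slip friction acts up-slope at its limit: f = μ_s N.
Perpendicular to the incline: N = m g cos θ + P sin θ.
Along the incline: P cos θ + μ_s N = m g sin θ, i.e. P cos θ + μ_s (m g cos θ + P sin θ) = m g sin θ.
Solving, P (cos θ + μ_s sin θ) = m g (sin θ − μ_s cos θ), so P = 3040×0.3652/0.9543 = 1160 N.

P_min ≈ 1160 N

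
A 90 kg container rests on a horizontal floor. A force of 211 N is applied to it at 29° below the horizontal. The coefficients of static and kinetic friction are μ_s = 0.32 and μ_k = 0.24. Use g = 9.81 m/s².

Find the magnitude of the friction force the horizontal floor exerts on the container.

N = m g + P sin α = 882.9 + 211×sin 29° = 985.2 N.
The horizontal driving force is P cos α = 184.5 N, so equilibrium needs friction f = 184.5 N.
μ_s N = 0.32 × 985.2 = 315.3 N.
184.5 ≤ 315.3 N → static; friction equals the required 185 N.

f ≈ 185 N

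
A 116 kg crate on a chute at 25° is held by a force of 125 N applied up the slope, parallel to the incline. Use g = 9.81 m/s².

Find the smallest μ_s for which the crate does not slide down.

N = m g cos θ = 1031 N.
Friction must make up the shortfall along the incline: f = m g sin θ − P = 480.9 − 125 = 355.9 N.
At the threshold f = μ_s N, so μ_s,min = 355.9/1031 = 0.345.

μ_s,min ≈ 0.345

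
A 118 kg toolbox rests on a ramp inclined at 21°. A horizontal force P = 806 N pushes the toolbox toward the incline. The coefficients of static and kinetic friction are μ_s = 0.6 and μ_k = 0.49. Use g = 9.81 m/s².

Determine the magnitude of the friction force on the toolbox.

Normal direction: N = m g cos θ + P sin θ = 1370 N.
Parallel to the incline: P cos θ − m g sin θ = 752.5 − 414.8 = 337.6 N; the friction needed to balance this is 337.6 N acting down the slope.
Maximum static friction: μ_s N = 0.6 × 1370 = 821.7 N.
|f_req| = 337.6 ≤ 821.7 N → the toolbox is in equilibrium; friction equals the required value.

f ≈ 338 N (down the incline)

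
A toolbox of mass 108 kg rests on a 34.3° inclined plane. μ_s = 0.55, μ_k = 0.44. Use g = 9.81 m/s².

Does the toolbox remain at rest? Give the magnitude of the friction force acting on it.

f ≈ 385 N

N = m g cos θ = 875 N.
Down-slope weight component: m g sin θ = 597 N.
μ_s N = 481 N.
597 > 481 N, so it slides; kinetic friction f = μ_k N = 0.44×875 = 385 N.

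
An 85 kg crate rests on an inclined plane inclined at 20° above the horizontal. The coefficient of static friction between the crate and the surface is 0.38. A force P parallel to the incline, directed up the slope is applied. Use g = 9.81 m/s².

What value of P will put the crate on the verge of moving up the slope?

At impending motion up the slope, friction acts down-slope at its limit: f = μ_s N.
P is parallel to the surface, so N = m g cos θ = 784 N.
Along the incline: P = m g sin θ + μ_s N = 285 + 0.38×784 = 583 N.

P ≈ 583 N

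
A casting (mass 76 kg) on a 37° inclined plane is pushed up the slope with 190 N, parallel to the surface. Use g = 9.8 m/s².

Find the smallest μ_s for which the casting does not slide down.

μ_s,min ≈ 0.434

N = m g cos θ = 594.8 N.
Friction must make up the shortfall along the incline: f = m g sin θ − P = 448.2 − 190 = 258.2 N.
At the threshold f = μ_s N, so μ_s,min = 258.2/594.8 = 0.434.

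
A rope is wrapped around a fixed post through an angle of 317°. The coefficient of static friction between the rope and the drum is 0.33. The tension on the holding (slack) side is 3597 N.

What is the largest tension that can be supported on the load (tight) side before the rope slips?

T_max ≈ 22300 N

At impending slip the capstan equation gives T₂/T₁ = e^{μβ} with β in radians.
β = 317° × π/180 = 5.533 rad.
e^{μβ} = e^{0.33×5.533} = 6.208.
T₂ = T₁ · e^{μβ} = 3597 × 6.208 = 22300 N.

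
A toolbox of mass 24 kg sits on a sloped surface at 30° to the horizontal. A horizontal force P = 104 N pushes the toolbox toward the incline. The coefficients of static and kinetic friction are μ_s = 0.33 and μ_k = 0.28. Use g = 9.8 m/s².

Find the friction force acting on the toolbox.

The horizontal push has a component P sin θ into the surface, so N = m g cos θ + P sin θ = 203.7 + 52 = 255.7 N.
Parallel to the incline: P cos θ − m g sin θ = 90.07 − 117.6 = -27.53 N; the friction needed to balance this is 27.53 N acting up the slope.
The limit of static friction is μ_s N = 84.38 N.
|f_req| = 27.53 ≤ 84.38 N → the toolbox is in equilibrium; friction equals the required value.

f ≈ 27.5 N (up the incline)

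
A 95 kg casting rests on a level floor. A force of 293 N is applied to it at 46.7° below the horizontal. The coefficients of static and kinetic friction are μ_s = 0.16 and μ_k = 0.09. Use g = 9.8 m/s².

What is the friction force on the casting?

The vertical component of P adds to the normal force: N = m g + P sin α = 931 + 213.2 = 1144 N.
Horizontally, friction must balance P cos α = 200.9 N.
The static-friction limit is μ_s N = 183.1 N.
200.9 > 183.1 N → the casting slides; f = μ_k N = 0.09×1144 = 103 N.

f ≈ 103 N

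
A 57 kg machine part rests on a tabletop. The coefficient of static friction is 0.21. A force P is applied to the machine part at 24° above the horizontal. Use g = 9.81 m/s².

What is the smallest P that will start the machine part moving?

P ≈ 118 N

N = m g − P sin α (the pull lifts the machine part).
At impending slip, P cos α = μ_s N = μ_s (m g − P sin α).
Solving: P (cos α + μ_s sin α) = μ_s m g → P = 0.21×559/(cos 24° + 0.21 sin 24°) = 117/0.999 = 118 N.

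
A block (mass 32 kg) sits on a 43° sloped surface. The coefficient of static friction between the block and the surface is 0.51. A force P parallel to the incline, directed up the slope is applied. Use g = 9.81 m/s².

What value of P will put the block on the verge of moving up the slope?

At impending motion up the slope, friction acts down-slope at its limit: f = μ_s N.
P is parallel to the surface, so N = m g cos θ = 230 N.
Along the incline: P = m g sin θ + μ_s N = 214 + 0.51×230 = 331 N.

P ≈ 331 N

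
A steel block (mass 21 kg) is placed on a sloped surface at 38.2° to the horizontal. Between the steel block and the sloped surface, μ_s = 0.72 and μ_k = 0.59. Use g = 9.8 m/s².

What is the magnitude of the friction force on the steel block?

Perpendicular to the surface, N = m g cos θ = 21·9.8·cos 38.2° = 161.7 N.
For equilibrium along the incline, friction must balance the weight component: f = m g sin θ = 127.3 N up the slope.
Static friction can supply at most μ_s N = 116.4 N.
|127.3| exceeds 116.4 N, so the steel block slips down-slope; friction is kinetic, f = μ_k N = 0.59×161.7 = 95.4 N.

f ≈ 95.4 N (up the incline)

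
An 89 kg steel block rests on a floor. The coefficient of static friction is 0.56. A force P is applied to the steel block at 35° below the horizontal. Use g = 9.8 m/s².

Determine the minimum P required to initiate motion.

P ≈ 981 N

N = m g + P sin α (the push presses the steel block into the floor).
At impending slip, P cos α = μ_s N = μ_s (m g + P sin α).
Solving: P (cos α − μ_s sin α) = μ_s m g → P = 0.56×872/(cos 35° − 0.56 sin 35°) = 488/0.4979 = 981 N.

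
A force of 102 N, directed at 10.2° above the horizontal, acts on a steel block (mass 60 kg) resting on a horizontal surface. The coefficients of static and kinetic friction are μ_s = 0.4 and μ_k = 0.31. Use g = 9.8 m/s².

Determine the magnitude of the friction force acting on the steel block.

The vertical component of P reduces the normal force: N = m g − P sin α = 588 − 18.06 = 569.9 N.
Horizontally, friction must balance P cos α = 100.4 N.
The static-friction limit is μ_s N = 228 N.
Since 100.4 N does not exceed the limit, the steel block stays at rest and f = 100 N.

f ≈ 100 N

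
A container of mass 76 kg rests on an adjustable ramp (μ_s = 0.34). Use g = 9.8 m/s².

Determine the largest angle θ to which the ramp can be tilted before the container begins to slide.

At the slip threshold, m g sin θ = μ_s · m g cos θ, so tan θ = μ_s.
θ_max = arctan(0.34) = 18.8°.

θ_max ≈ 18.8°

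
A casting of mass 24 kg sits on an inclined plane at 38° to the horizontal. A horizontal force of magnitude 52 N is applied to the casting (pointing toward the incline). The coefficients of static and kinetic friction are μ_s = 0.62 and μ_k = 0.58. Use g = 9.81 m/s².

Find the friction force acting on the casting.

The horizontal push has a component P sin θ into the surface, so N = m g cos θ + P sin θ = 185.5 + 32.01 = 217.5 N.
Parallel to the incline: P cos θ − m g sin θ = 40.98 − 145 = -104 N; the friction needed to balance this is 104 N acting up the slope.
Maximum static friction: μ_s N = 0.62 × 217.5 = 134.9 N.
Since 104 N is within the 134.9 N limit, the casting stays put and friction is exactly 104 N.

f ≈ 104 N (up the incline)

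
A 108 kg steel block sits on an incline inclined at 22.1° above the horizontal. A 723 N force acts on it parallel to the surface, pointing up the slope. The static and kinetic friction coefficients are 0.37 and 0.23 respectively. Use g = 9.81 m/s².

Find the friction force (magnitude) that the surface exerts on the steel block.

Perpendicular to the surface, N = m g cos θ = 108·9.81·cos 22.1° = 981.6 N.
The friction needed for equilibrium is m g sin θ − P = 398.6 − 723 = -324.4 N, measured positive up-slope.
Static friction can supply at most μ_s N = 363.2 N.
Since |-324.4| ≤ 363.2 N, no slip — friction simply equals what equilibrium demands.

f ≈ 324 N (down the incline)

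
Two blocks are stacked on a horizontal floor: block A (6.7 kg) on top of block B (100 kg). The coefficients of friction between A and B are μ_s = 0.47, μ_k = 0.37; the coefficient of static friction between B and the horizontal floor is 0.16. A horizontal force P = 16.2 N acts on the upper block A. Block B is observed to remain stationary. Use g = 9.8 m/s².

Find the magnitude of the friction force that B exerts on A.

Normal force at the A–B interface: N₁ = m_A g = 65.66 N.
Maximum static friction on A from B: μ_s N₁ = 0.47×65.66 = 30.86 N.
P = 16.2 N is within that limit, so A and B move together (both at rest); the A–B friction is simply f₁ = P = 16.2 N.
B experiences an equal 16.2 N forward from A (third law). B is in equilibrium, so the floor supplies f₂ = 16.2 N of static friction (limit μ_s(m_A+m_B)g = 167.3 N, not exceeded).

f ≈ 16.2 N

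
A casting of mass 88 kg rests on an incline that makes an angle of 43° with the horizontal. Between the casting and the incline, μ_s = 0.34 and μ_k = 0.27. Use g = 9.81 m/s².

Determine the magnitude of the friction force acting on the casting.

f ≈ 170 N (up the incline)

Perpendicular to the surface, N = m g cos θ = 88·9.81·cos 43° = 631.4 N.
Along the slope the weight component is m g sin θ = 588.8 N; friction must supply exactly this, acting up-slope.
Maximum static friction available: μ_s N = 0.34 × 631.4 = 214.7 N.
Since |588.8| > 214.7 N, static friction cannot hold it; the casting slides down the incline and kinetic friction applies: f = μ_k N = 0.27 × 631.4 = 170 N.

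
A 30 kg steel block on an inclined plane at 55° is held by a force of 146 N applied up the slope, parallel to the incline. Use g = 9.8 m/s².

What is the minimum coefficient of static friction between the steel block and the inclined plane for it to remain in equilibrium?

N = m g cos θ = 168.6 N.
Friction must make up the shortfall along the incline: f = m g sin θ − P = 240.8 − 146 = 94.83 N.
At the threshold f = μ_s N, so μ_s,min = 94.83/168.6 = 0.562.

μ_s,min ≈ 0.562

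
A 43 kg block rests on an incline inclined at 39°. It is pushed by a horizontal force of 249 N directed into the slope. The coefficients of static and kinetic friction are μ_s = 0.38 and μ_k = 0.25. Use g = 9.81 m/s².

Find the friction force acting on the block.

f ≈ 72 N (up the incline)

The horizontal push has a component P sin θ into the surface, so N = m g cos θ + P sin θ = 327.8 + 156.7 = 484.5 N.
Along the incline, the net driving force (taking up-slope positive) is P cos θ − m g sin θ = 193.5 − 265.5 = -71.96 N, so equilibrium requires friction f = 71.96 N (up-slope).
Maximum static friction: μ_s N = 0.38 × 484.5 = 184.1 N.
|f_req| = 71.96 ≤ 184.1 N → the block is in equilibrium; friction equals the required value.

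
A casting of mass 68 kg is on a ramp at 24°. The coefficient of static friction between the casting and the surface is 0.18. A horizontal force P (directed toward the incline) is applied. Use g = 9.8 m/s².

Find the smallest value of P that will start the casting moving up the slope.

P ≈ 453 N

At impending motion up the slope, friction acts down-slope at its limit: f = μ_s N.
Perpendicular to the incline: N = m g cos θ + P sin θ.
Along the incline: P cos θ = m g sin θ + μ_s N = m g sin θ + μ_s (m g cos θ + P sin θ).
Solving, P (cos θ − μ_s sin θ) = m g (sin θ + μ_s cos θ), so P = 68×9.8×(sin 24° + 0.18 cos 24°)/(cos 24° − 0.18 sin 24°) = 666×0.5712/0.8403 = 453 N.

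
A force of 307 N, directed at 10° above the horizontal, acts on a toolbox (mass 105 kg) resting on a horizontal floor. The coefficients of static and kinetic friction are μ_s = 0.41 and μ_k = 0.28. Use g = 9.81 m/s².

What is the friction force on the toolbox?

N = m g − P sin α = 1030 − 307×sin 10° = 976.7 N.
The horizontal driving force is P cos α = 302.3 N, so equilibrium needs friction f = 302.3 N.
The static-friction limit is μ_s N = 400.5 N.
Since 302.3 N does not exceed the limit, the toolbox stays at rest and f = 302 N.

f ≈ 302 N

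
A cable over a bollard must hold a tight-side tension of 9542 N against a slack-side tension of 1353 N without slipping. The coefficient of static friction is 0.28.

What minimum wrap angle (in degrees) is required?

β_min ≈ 400°

T₂/T₁ = e^{μβ} → β = ln(T₂/T₁)/μ.
β = ln(9542/1353)/0.28 = 1.953/0.28 = 6.976 rad.
In degrees: β = 6.976 × 180/π = 400°.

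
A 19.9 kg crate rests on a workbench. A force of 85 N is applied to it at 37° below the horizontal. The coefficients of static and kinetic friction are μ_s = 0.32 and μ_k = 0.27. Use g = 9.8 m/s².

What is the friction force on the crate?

f ≈ 67.9 N

The vertical component of P adds to the normal force: N = m g + P sin α = 195 + 51.15 = 246.2 N.
Horizontally, friction must balance P cos α = 67.88 N.
The static-friction limit is μ_s N = 78.78 N.
Since 67.88 N does not exceed the limit, the crate stays at rest and f = 67.9 N.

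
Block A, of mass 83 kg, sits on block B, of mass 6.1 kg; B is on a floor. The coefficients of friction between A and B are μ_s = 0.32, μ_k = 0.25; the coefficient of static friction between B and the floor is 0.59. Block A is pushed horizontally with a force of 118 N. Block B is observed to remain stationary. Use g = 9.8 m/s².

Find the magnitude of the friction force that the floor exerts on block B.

f ≈ 118 N

Between the blocks, N₁ = m_A g = 813.4 N.
Maximum static friction on A from B: μ_s N₁ = 0.32×813.4 = 260.3 N.
P = 118 N is within that limit, so A and B move together (both at rest); the A–B friction is simply f₁ = P = 118 N.
B experiences an equal 118 N forward from A (third law). B is in equilibrium, so the floor supplies f₂ = 118 N of static friction (limit μ_s(m_A+m_B)g = 515.2 N, not exceeded).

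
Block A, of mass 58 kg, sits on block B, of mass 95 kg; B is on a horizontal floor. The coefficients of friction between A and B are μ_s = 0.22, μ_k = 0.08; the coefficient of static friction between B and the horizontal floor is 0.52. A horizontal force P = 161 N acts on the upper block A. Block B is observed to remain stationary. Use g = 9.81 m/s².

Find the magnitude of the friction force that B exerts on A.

f ≈ 45.5 N

Between the blocks, N₁ = m_A g = 569 N.
Maximum static friction on A from B: μ_s N₁ = 0.22×569 = 125.2 N.
Since P = 161 N > 125.2 N, A slides on B; the A–B friction is kinetic: f₁ = μ_k N₁ = 0.08×569 = 45.5 N.
By Newton's third law B feels 45.5 N forward from A. With B stationary, the floor's static friction on B balances it: f₂ = 45.5 N (well within μ_s(m_A+m_B)g = 780.5 N).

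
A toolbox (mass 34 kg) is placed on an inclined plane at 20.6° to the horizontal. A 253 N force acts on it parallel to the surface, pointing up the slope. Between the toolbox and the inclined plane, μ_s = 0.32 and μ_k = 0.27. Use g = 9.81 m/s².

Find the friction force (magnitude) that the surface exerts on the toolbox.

Perpendicular to the surface, N = m g cos θ = 34·9.81·cos 20.6° = 312.2 N.
For equilibrium along the incline the friction force must supply f = m g sin θ − P = 117.4 − 253 = -135.6 N (positive meaning up-slope).
Static friction can supply at most μ_s N = 99.91 N.
Since |-135.6| > 99.91 N, static friction cannot hold it; the toolbox slides up the incline and kinetic friction applies: f = μ_k N = 0.27 × 312.2 = 84.3 N.

f ≈ 84.3 N (down the incline)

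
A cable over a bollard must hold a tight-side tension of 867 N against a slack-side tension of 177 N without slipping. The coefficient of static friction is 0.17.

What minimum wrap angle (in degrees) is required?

β_min ≈ 536°

T₂/T₁ = e^{μβ} → β = ln(T₂/T₁)/μ.
β = ln(867/177)/0.17 = 1.589/0.17 = 9.346 rad.
In degrees: β = 9.346 × 180/π = 536°.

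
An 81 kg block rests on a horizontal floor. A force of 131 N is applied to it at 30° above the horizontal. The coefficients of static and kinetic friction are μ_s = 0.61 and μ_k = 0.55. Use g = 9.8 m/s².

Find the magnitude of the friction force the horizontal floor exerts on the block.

f ≈ 113 N

N = m g − P sin α = 793.8 − 131×sin 30° = 728.3 N.
For equilibrium, f = P cos α = 131×cos 30° = 113.4 N.
The static-friction limit is μ_s N = 444.3 N.
Since 113.4 N does not exceed the limit, the block stays at rest and f = 113 N.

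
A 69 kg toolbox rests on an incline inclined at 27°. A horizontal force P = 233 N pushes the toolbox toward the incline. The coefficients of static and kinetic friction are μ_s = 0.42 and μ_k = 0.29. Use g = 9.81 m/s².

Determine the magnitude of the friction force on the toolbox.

Resolve perpendicular to the incline: N = m g cos θ + P sin θ = 69×9.81×cos 27° + 233×sin 27° = 708.9 N.
Parallel to the incline: P cos θ − m g sin θ = 207.6 − 307.3 = -99.7 N; the friction needed to balance this is 99.7 N acting up the slope.
The limit of static friction is μ_s N = 297.7 N.
Since 99.7 N is within the 297.7 N limit, the toolbox stays put and friction is exactly 99.7 N.

f ≈ 99.7 N (up the incline)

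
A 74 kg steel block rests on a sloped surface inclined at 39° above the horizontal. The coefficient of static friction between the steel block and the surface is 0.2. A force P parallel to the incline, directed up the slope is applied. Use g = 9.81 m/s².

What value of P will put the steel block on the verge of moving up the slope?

P ≈ 570 N

At impending motion up the slope, friction acts down-slope at its limit: f = μ_s N.
P is parallel to the surface, so N = m g cos θ = 564 N.
Along the incline: P = m g sin θ + μ_s N = 457 + 0.2×564 = 570 N.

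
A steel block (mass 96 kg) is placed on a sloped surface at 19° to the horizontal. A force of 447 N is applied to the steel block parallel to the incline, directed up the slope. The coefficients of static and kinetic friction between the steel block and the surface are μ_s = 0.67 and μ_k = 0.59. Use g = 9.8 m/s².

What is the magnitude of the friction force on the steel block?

f ≈ 141 N (down the incline)

Normal force: N = m g cos θ = 96 × 9.8 × cos 19° = 889.5 N.
For equilibrium along the incline the friction force must supply f = m g sin θ − P = 306.3 − 447 = -140.7 N (positive meaning up-slope).
Maximum static friction available: μ_s N = 0.67 × 889.5 = 596 N.
Since |-140.7| ≤ 596 N, the steel block remains in static equilibrium and friction takes exactly the required value.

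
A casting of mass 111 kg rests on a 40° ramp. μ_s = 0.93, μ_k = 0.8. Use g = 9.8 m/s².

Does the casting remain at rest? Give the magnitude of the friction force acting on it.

N = m g cos θ = 833 N.
Down-slope weight component: m g sin θ = 699 N.
μ_s N = 775 N.
699 ≤ 775 N, so it stays put; friction = 699 N.

f ≈ 699 N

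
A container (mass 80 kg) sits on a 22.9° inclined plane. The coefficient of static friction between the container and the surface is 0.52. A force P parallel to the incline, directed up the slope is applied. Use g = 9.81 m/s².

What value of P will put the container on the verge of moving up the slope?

At impending motion up the slope, friction acts down-slope at its limit: f = μ_s N.
P is parallel to the surface, so N = m g cos θ = 723 N.
Along the incline: P = m g sin θ + μ_s N = 305 + 0.52×723 = 681 N.

P ≈ 681 N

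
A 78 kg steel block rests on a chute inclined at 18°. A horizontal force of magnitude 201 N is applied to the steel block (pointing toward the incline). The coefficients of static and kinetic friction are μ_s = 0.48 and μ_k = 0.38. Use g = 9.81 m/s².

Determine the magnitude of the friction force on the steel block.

f ≈ 45.3 N (up the incline)

Resolve perpendicular to the incline: N = m g cos θ + P sin θ = 78×9.81×cos 18° + 201×sin 18° = 789.8 N.
Parallel to the incline: P cos θ − m g sin θ = 191.2 − 236.5 = -45.29 N; the friction needed to balance this is 45.29 N acting up the slope.
Maximum static friction: μ_s N = 0.48 × 789.8 = 379.1 N.
|f_req| = 45.29 ≤ 379.1 N → the steel block is in equilibrium; friction equals the required value.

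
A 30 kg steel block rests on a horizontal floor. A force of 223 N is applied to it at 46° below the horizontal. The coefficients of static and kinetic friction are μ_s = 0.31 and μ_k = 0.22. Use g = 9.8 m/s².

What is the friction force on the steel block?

N = m g + P sin α = 294 + 223×sin 46° = 454.4 N.
The horizontal driving force is P cos α = 154.9 N, so equilibrium needs friction f = 154.9 N.
μ_s N = 0.31 × 454.4 = 140.9 N.
154.9 > 140.9 N → the steel block slides; f = μ_k N = 0.22×454.4 = 100 N.

f ≈ 100 N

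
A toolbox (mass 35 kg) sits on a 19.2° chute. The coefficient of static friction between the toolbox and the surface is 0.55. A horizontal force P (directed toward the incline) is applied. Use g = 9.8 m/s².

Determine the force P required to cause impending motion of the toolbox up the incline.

P ≈ 381 N

At impending motion up the slope, friction acts down-slope at its limit: f = μ_s N.
Perpendicular to the incline: N = m g cos θ + P sin θ.
Along the incline: P cos θ = m g sin θ + μ_s N = m g sin θ + μ_s (m g cos θ + P sin θ).
Solving, P (cos θ − μ_s sin θ) = m g (sin θ + μ_s cos θ), so P = 35×9.8×(sin 19.2° + 0.55 cos 19.2°)/(cos 19.2° − 0.55 sin 19.2°) = 343×0.8483/0.7635 = 381 N.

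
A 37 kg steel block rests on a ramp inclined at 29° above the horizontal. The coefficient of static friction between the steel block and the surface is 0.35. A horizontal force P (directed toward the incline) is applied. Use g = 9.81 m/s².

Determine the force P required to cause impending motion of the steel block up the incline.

At impending motion up the slope, friction acts down-slope at its limit: f = μ_s N.
Perpendicular to the incline: N = m g cos θ + P sin θ.
Along the incline: P cos θ = m g sin θ + μ_s N = m g sin θ + μ_s (m g cos θ + P sin θ).
Solving, P (cos θ − μ_s sin θ) = m g (sin θ + μ_s cos θ), so P = 37×9.81×(sin 29° + 0.35 cos 29°)/(cos 29° − 0.35 sin 29°) = 363×0.7909/0.7049 = 407 N.

P ≈ 407 N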